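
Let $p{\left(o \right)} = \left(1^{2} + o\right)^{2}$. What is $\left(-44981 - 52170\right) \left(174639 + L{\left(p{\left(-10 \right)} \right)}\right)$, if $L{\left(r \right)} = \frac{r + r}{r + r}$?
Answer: $-16966450640$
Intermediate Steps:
$p{\left(o \right)} = \left(1 + o\right)^{2}$
$L{\left(r \right)} = 1$ ($L{\left(r \right)} = \frac{2 r}{2 r} = 2 r \frac{1}{2 r} = 1$)
$\left(-44981 - 52170\right) \left(174639 + L{\left(p{\left(-10 \right)} \right)}\right) = \left(-44981 - 52170\right) \left(174639 + 1\right) = \left(-97151\right) 174640 = -16966450640$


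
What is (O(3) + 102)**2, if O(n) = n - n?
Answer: 10404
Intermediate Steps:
O(n) = 0
(O(3) + 102)**2 = (0 + 102)**2 = 102**2 = 10404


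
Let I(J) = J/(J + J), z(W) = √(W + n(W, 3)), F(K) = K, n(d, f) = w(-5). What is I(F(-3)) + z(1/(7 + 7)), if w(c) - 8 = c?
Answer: ½ + √602/14 ≈ 2.2525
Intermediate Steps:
w(c) = 8 + c
n(d, f) = 3 (n(d, f) = 8 - 5 = 3)
z(W) = √(3 + W) (z(W) = √(W + 3) = √(3 + W))
I(J) = ½ (I(J) = J/((2*J)) = (1/(2*J))*J = ½)
I(F(-3)) + z(1/(7 + 7)) = ½ + √(3 + 1/(7 + 7)) = ½ + √(3 + 1/14) = ½ + √(43/14) = ½ + √602/14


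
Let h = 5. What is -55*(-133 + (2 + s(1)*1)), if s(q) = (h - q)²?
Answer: 6325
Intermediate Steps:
s(q) = (5 - q)²
-55*(-133 + (2 + s(1)*1)) = -55*(-133 + (2 + (-5 + 1)²*1)) = -55*(-133 + (2 + (-4)²*1)) = -55*(-133 + (2 + 16*1)) = -55*(-133 + (2 + 16)) = -55*(-133 + 18) = -55*(-115) = 6325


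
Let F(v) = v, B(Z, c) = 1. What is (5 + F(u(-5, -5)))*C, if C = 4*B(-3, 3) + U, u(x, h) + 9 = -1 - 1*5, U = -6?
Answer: 20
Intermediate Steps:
u(x, h) = -15 (u(x, h) = -9 + (-1 - 1*5) = -9 + (-1 - 5) = -9 - 6 = -15)
C = -2 (C = 4*1 - 6 = 4 - 6 = -2)
(5 + F(u(-5, -5)))*C = (5 - 15)*(-2) = -10*(-2) = 20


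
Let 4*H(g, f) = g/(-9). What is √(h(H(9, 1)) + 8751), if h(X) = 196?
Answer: √8947 ≈ 94.589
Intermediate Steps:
H(g, f) = -g/36 (H(g, f) = (g/(-9))/4 = (g*(-⅑))/4 = (-g/9)/4 = -g/36)
√(h(H(9, 1)) + 8751) = √(196 + 8751) = √8947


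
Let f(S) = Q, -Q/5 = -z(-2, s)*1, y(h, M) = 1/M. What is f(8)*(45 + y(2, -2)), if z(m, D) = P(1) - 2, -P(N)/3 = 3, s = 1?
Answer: -4895/2 ≈ -2447.5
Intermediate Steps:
P(N) = -9 (P(N) = -3*3 = -9)
z(m, D) = -11 (z(m, D) = -9 - 2 = -11)
Q = -55 (Q = -5*(-1*(-11)) = -55 ≈ -55.000)
f(S) = -55
f(8)*(45 + y(2, -2)) = -55*(45 + 1/(-2)) = -55*(45 - ½) = -55*89/2 = -4895/2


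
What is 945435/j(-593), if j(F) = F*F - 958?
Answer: 315145/116897 ≈ 2.6959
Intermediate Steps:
j(F) = -958 + F² (j(F) = F² - 958 = -958 + F²)
945435/j(-593) = 945435/(-958 + (-593)²) = 945435/(-958 + 351649) = 945435/350691 = 945435*(1/350691) = 315145/116897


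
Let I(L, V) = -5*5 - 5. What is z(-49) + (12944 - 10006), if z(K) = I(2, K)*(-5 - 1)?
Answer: 3118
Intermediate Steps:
I(L, V) = -30 (I(L, V) = -25 - 5 = -30)
z(K) = 180 (z(K) = -30*(-5 - 1) = -30*(-6) = 180)
z(-49) + (12944 - 10006) = 180 + (12944 - 10006) = 180 + 2938 = 3118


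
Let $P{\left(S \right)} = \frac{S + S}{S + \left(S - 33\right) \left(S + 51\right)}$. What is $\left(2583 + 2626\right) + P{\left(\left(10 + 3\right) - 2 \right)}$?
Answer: $\frac{640705}{123} \approx 5209.0$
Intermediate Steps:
$P{\left(S \right)} = \frac{2 S}{S + \left(-33 + S\right) \left(51 + S\right)}$
$\left(2583 + 2626\right) + P{\left(\left(10 + 3\right) - 2 \right)} = \left(2583 + 2626\right) + \frac{2 \left(\left(10 + 3\right) - 2\right)}{-1683 + \left(\left(10 + 3\right) - 2\right)^{2} + 19 \left(\left(10 + 3\right) - 2\right)} = 5209 + \frac{2 \left(13 - 2\right)}{-1683 + \left(13 - 2\right)^{2} + 19 \left(13 - 2\right)} = 5209 + 2 \cdot 11 \frac{1}{-1683 + 11^{2} + 19 \cdot 11} = 5209 + 2 \cdot 11 \frac{1}{-1683 + 121 + 209} = 5209 + 2 \cdot 11 \frac{1}{-1353} = 5209 + 2 \cdot 11 \left(- \frac{1}{1353}\right) = 5209 - \frac{2}{123} = \frac{640705}{123}$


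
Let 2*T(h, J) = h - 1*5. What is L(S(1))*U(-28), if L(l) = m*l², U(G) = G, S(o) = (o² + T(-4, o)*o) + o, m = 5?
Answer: -875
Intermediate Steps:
T(h, J) = -5/2 + h/2 (T(h, J) = (h - 1*5)/2 = (h - 5)/2 = (-5 + h)/2 = -5/2 + h/2)
S(o) = o² - 7*o/2 (S(o) = (o² + (-5/2 + (½)*(-4))*o) + o = (o² + (-5/2 - 2)*o) + o = (o² - 9*o/2) + o = o² - 7*o/2)
L(l) = 5*l²
L(S(1))*U(-28) = (5*((½)*1*(-7 + 2*1))²)*(-28) = (5*((½)*1*(-7 + 2))²)*(-28) = (5*((½)*1*(-5))²)*(-28) = (5*(-5/2)²)*(-28) = (5*(25/4))*(-28) = (125/4)*(-28) = -875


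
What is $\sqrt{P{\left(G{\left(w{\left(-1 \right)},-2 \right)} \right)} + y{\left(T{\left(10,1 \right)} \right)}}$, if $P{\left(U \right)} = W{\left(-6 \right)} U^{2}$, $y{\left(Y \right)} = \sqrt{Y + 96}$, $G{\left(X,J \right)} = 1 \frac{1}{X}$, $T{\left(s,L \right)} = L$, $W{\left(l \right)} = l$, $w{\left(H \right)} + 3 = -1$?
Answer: $\frac{\sqrt{-6 + 16 \sqrt{97}}}{4} \approx 3.078$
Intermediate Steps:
$w{\left(H \right)} = -4$ ($w{\left(H \right)} = -3 - 1 = -4$)
$G{\left(X,J \right)} = \frac{1}{X}$
$y{\left(Y \right)} = \sqrt{96 + Y}$
$P{\left(U \right)} = - 6 U^{2}$
$\sqrt{P{\left(G{\left(w{\left(-1 \right)},-2 \right)} \right)} + y{\left(T{\left(10,1 \right)} \right)}} = \sqrt{- 6 \left(\frac{1}{-4}\right)^{2} + \sqrt{96 + 1}} = \sqrt{- 6 \left(- \frac{1}{4}\right)^{2} + \sqrt{97}} = \sqrt{\left(-6\right) \frac{1}{16} + \sqrt{97}} = \sqrt{- \frac{3}{8} + \sqrt{97}}$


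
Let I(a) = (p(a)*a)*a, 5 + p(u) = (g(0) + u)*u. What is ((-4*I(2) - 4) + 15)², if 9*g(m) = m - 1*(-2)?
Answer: 32041/81 ≈ 395.57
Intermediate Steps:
g(m) = 2/9 + m/9 (g(m) = (m - 1*(-2))/9 = (m + 2)/9 = (2 + m)/9 = 2/9 + m/9)
p(u) = -5 + u*(2/9 + u) (p(u) = -5 + ((2/9 + (⅑)*0) + u)*u = -5 + ((2/9 + 0) + u)*u = -5 + (2/9 + u)*u = -5 + u*(2/9 + u))
I(a) = a²*(-5 + a² + 2*a/9) (I(a) = ((-5 + a² + 2*a/9)*a)*a = (a*(-5 + a² + 2*a/9))*a = a²*(-5 + a² + 2*a/9))
((-4*I(2) - 4) + 15)² = ((-4*2²*(-5 + 2² + (2/9)*2) - 4) + 15)² = ((-16*(-5 + 4 + 4/9) - 4) + 15)² = ((-16*(-5)/9 - 4) + 15)² = ((-4*(-20/9) - 4) + 15)² = ((80/9 - 4) + 15)² = (44/9 + 15)² = (179/9)² = 32041/81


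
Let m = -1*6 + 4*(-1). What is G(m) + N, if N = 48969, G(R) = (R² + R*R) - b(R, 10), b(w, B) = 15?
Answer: 49154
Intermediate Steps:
m = -10 (m = -6 - 4 = -10)
G(R) = -15 + 2*R² (G(R) = (R² + R*R) - 1*15 = (R² + R²) - 15 = 2*R² - 15 = -15 + 2*R²)
G(m) + N = (-15 + 2*(-10)²) + 48969 = (-15 + 2*100) + 48969 = (-15 + 200) + 48969 = 185 + 48969 = 49154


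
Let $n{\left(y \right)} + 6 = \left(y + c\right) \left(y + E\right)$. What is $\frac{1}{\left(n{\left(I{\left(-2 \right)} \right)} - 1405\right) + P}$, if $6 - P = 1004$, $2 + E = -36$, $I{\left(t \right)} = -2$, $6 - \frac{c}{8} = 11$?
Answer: $- \frac{1}{729} \approx -0.0013717$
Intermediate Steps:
$c = -40$ ($c = 48 - 88 = -40$)
$E = -38$ ($E = -2 - 36 = -38$)
$P = -998$ ($P = 6 - 1004 = -998$)
$n{\left(y \right)} = -6 + \left(-40 + y\right) \left(-38 + y\right)$ ($n{\left(y \right)} = -6 + \left(y - 40\right) \left(y - 38\right) = -6 + \left(-40 + y\right) \left(-38 + y\right)$)
$\frac{1}{\left(n{\left(I{\left(-2 \right)} \right)} - 1405\right) + P} = \frac{1}{\left(\left(1514 + \left(-2\right)^{2} - -156\right) - 1405\right) - 998} = \frac{1}{\left(\left(1514 + 4 + 156\right) - 1405\right) - 998} = \frac{1}{\left(1674 - 1405\right) - 998} = \frac{1}{269 - 998} = \frac{1}{-729} = - \frac{1}{729}$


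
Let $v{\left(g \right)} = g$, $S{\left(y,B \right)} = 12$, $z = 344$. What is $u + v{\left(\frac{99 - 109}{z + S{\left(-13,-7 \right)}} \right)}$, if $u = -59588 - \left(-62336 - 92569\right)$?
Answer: $\frac{16966421}{178} \approx 95317.0$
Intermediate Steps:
$u = 95317$ ($u = -59588 - \left(-62336 - 92569\right) = -59588 - -154905 = -59588 + 154905 = 95317$)
$u + v{\left(\frac{99 - 109}{z + S{\left(-13,-7 \right)}} \right)} = 95317 + \frac{99 - 109}{344 + 12} = 95317 - \frac{10}{356} = 95317 - \frac{5}{178} = \frac{16966421}{178}$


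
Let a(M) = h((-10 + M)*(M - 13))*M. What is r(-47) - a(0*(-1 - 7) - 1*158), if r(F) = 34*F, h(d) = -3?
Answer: -2072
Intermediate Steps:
a(M) = -3*M
r(-47) - a(0*(-1 - 7) - 1*158) = 34*(-47) - (-3)*(0*(-1 - 7) - 1*158) = -1598 - (-3)*(0*(-8) - 158) = -1598 - (-3)*(0 - 158) = -1598 - (-3)*(-158) = -1598 - 1*474 = -1598 - 474 = -2072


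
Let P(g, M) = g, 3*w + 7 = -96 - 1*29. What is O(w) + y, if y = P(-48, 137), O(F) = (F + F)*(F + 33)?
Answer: 920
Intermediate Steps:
w = -44 (w = -7/3 + (-96 - 1*29)/3 = -7/3 + (-96 - 29)/3 = -7/3 + (⅓)*(-125) = -7/3 - 125/3 = -44)
O(F) = 2*F*(33 + F) (O(F) = (2*F)*(33 + F) = 2*F*(33 + F))
y = -48
O(w) + y = 2*(-44)*(33 - 44) - 48 = 2*(-44)*(-11) - 48 = 968 - 48 = 920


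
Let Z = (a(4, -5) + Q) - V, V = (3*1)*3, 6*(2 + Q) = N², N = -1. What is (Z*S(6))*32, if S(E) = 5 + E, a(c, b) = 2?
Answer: -9328/3 ≈ -3109.3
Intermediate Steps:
Q = -11/6 (Q = -2 + (⅙)*(-1)² = -2 + (⅙)*1 = -2 + ⅙ = -11/6 ≈ -1.8333)
V = 9 (V = 3*3 = 9)
Z = -53/6 (Z = (2 - 11/6) - 1*9 = ⅙ - 9 = -53/6 ≈ -8.8333)
(Z*S(6))*32 = -53*(5 + 6)/6*32 = -53/6*11*32 = -583/6*32 = -9328/3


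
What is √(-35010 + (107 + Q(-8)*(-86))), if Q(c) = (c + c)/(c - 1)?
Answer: I*√315503/3 ≈ 187.23*I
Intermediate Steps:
Q(c) = 2*c/(-1 + c) (Q(c) = (2*c)/(-1 + c) = 2*c/(-1 + c))
√(-35010 + (107 + Q(-8)*(-86))) = √(-35010 + (107 + (2*(-8)/(-1 - 8))*(-86))) = √(-35010 + (107 + (2*(-8)/(-9))*(-86))) = √(-35010 + (107 + (2*(-8)*(-⅑))*(-86))) = √(-35010 + (107 + (16/9)*(-86))) = √(-35010 + (107 - 1376/9)) = √(-35010 - 413/9) = √(-315503/9) = I*√315503/3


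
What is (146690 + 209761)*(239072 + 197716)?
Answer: 155693519388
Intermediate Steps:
(146690 + 209761)*(239072 + 197716) = 356451*436788 = 155693519388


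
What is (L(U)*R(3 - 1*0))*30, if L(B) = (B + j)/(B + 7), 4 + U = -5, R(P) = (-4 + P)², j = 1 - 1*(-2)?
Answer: 90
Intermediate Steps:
j = 3 (j = 1 + 2 = 3)
U = -9 (U = -4 - 5 = -9)
L(B) = (3 + B)/(7 + B) (L(B) = (B + 3)/(B + 7) = (3 + B)/(7 + B))
(L(U)*R(3 - 1*0))*30 = (((3 - 9)/(7 - 9))*(-4 + (3 - 1*0))²)*30 = ((-6/(-2))*(-4 + (3 + 0))²)*30 = ((-½*(-6))*(-4 + 3)²)*30 = (3*(-1)²)*30 = (3*1)*30 = 3*30 = 90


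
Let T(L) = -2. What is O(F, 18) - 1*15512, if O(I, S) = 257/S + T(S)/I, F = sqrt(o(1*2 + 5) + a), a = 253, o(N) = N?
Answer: -278959/18 - sqrt(65)/65 ≈ -15498.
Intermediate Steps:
F = 2*sqrt(65) (F = sqrt((1*2 + 5) + 253) = sqrt((2 + 5) + 253) = sqrt(7 + 253) = sqrt(260) = 2*sqrt(65) ≈ 16.125)
O(I, S) = -2/I + 257/S (O(I, S) = 257/S - 2/I = -2/I + 257/S)
O(F, 18) - 1*15512 = (-2*sqrt(65)/130 + 257/18) - 1*15512 = (-sqrt(65)/65 + 257*(1/18)) - 15512 = (-sqrt(65)/65 + 257/18) - 15512 = (257/18 - sqrt(65)/65) - 15512 = -278959/18 - sqrt(65)/65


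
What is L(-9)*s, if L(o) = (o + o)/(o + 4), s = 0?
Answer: 0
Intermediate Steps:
L(o) = 2*o/(4 + o) (L(o) = (2*o)/(4 + o) = 2*o/(4 + o))
L(-9)*s = (2*(-9)/(4 - 9))*0 = (2*(-9)/(-5))*0 = (2*(-9)*(-⅕))*0 = (18/5)*0 = 0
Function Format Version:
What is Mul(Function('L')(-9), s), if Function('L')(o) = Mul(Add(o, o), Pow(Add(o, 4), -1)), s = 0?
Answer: 0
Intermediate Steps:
Function('L')(o) = Mul(2, o, Pow(Add(4, o), -1)) (Function('L')(o) = Mul(Mul(2, o), Pow(Add(4, o), -1)) = Mul(2, o, Pow(Add(4, o), -1)))
Mul(Function('L')(-9), s) = Mul(Mul(2, -9, Pow(Add(4, -9), -1)), 0) = Mul(Mul(2, -9, Pow(-5, -1)), 0) = Mul(Mul(2, -9, Rational(-1, 5)), 0) = Mul(Rational(18, 5), 0) = 0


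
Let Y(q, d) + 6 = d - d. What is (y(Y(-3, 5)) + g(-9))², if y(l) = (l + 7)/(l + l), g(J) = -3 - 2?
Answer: 3721/144 ≈ 25.840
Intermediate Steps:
g(J) = -5
Y(q, d) = -6 (Y(q, d) = -6 + (d - d) = -6 + 0 = -6)
y(l) = (7 + l)/(2*l) (y(l) = (7 + l)/((2*l)) = (7 + l)*(1/(2*l)) = (7 + l)/(2*l))
(y(Y(-3, 5)) + g(-9))² = ((½)*(7 - 6)/(-6) - 5)² = ((½)*(-⅙)*1 - 5)² = (-1/12 - 5)² = (-61/12)² = 3721/144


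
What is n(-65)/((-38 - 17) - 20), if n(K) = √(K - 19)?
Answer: -2*I*√21/75 ≈ -0.1222*I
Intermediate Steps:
n(K) = √(-19 + K)
n(-65)/((-38 - 17) - 20) = √(-19 - 65)/((-38 - 17) - 20) = √(-84)/(-55 - 20) = (2*I*√21)/(-75) = (2*I*√21)*(-1/75) = -2*I*√21/75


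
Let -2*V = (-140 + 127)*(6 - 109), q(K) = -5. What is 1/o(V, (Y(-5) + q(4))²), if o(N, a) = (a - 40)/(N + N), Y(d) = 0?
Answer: 1339/15 ≈ 89.267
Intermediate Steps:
V = -1339/2 (V = -(-140 + 127)*(6 - 109)/2 = -(-13)*(-103)/2 = -½*1339 = -1339/2 ≈ -669.50)
o(N, a) = (-40 + a)/(2*N) (o(N, a) = (-40 + a)/((2*N)) = (-40 + a)*(1/(2*N)) = (-40 + a)/(2*N))
1/o(V, (Y(-5) + q(4))²) = 1/((-40 + (0 - 5)²)/(2*(-1339/2))) = 1/((½)*(-2/1339)*(-40 + (-5)²)) = 1/((½)*(-2/1339)*(-40 + 25)) = 1/((½)*(-2/1339)*(-15)) = 1/(15/1339) = 1339/15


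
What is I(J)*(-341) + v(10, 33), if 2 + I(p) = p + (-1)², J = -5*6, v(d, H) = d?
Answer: 10581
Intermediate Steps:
J = -30
I(p) = -1 + p (I(p) = -2 + (p + (-1)²) = -2 + (p + 1) = -2 + (1 + p) = -1 + p)
I(J)*(-341) + v(10, 33) = (-1 - 30)*(-341) + 10 = -31*(-341) + 10 = 10571 + 10 = 10581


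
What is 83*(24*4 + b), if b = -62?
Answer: 2822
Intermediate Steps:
83*(24*4 + b) = 83*(24*4 - 62) = 83*(96 - 62) = 83*34 = 2822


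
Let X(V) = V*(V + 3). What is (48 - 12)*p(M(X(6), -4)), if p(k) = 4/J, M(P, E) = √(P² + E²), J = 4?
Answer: 36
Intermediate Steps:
X(V) = V*(3 + V)
M(P, E) = √(E² + P²)
p(k) = 1 (p(k) = 4/4 = 4*(¼) = 1)
(48 - 12)*p(M(X(6), -4)) = (48 - 12)*1 = 36*1 = 36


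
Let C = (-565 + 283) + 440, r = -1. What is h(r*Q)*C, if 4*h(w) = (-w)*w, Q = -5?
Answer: -1975/2 ≈ -987.50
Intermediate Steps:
C = 158 (C = -282 + 440 = 158)
h(w) = -w**2/4 (h(w) = ((-w)*w)/4 = (-w**2)/4 = -w**2/4)
h(r*Q)*C = -(-1*(-5))**2/4*158 = -1/4*5**2*158 = -1/4*25*158 = -25/4*158 = -1975/2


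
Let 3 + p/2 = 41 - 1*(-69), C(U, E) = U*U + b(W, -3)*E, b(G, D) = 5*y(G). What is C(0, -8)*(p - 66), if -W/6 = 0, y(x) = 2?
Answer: -11840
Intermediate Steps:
W = 0 (W = -6*0 = 0)
b(G, D) = 10 (b(G, D) = 5*2 = 10)
C(U, E) = U**2 + 10*E (C(U, E) = U*U + 10*E = U**2 + 10*E)
p = 214 (p = -6 + 2*(41 - 1*(-69)) = -6 + 2*(41 + 69) = -6 + 2*110 = -6 + 220 = 214)
C(0, -8)*(p - 66) = (0**2 + 10*(-8))*(214 - 66) = (0 - 80)*148 = -80*148 = -11840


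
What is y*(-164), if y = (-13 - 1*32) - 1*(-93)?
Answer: -7872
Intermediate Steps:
y = 48 (y = (-13 - 32) + 93 = -45 + 93 = 48)
y*(-164) = 48*(-164) = -7872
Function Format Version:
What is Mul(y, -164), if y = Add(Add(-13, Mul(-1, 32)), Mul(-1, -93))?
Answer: -7872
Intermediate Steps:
y = 48 (y = Add(Add(-13, -32), 93) = Add(-45, 93) = 48)
Mul(y, -164) = Mul(48, -164) = -7872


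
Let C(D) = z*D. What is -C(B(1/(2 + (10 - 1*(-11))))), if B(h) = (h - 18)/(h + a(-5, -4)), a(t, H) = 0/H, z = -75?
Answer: -30975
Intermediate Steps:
a(t, H) = 0
B(h) = (-18 + h)/h (B(h) = (h - 18)/(h + 0) = (-18 + h)/h)
C(D) = -75*D
-C(B(1/(2 + (10 - 1*(-11))))) = -(-75)*(-18 + 1/(2 + (10 - 1*(-11))))/(1/(2 + (10 - 1*(-11)))) = -(-75)*(-18 + 1/(2 + (10 + 11)))/(1/(2 + (10 + 11))) = -(-75)*(-18 + 1/(2 + 21))/(1/(2 + 21)) = -(-75)*(-18 + 1/23)/(1/23) = -(-75)*23*(-413/23) = -(-75)*(-413) = -1*30975 = -30975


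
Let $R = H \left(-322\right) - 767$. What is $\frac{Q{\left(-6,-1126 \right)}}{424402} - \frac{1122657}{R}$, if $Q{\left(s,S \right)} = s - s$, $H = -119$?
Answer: $- \frac{374219}{12517} \approx -29.897$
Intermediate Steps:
$R = 37551$ ($R = \left(-119\right) \left(-322\right) - 767 = 38318 - 767 = 37551$)
$Q{\left(s,S \right)} = 0$
$\frac{Q{\left(-6,-1126 \right)}}{424402} - \frac{1122657}{R} = \frac{0}{424402} - \frac{1122657}{37551} = 0 \cdot \frac{1}{424402} - \frac{374219}{12517} = 0 - \frac{374219}{12517} = - \frac{374219}{12517}$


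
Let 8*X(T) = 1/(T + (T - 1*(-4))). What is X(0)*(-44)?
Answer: -11/8 ≈ -1.3750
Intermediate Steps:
X(T) = 1/(8*(4 + 2*T)) (X(T) = 1/(8*(T + (T - 1*(-4)))) = 1/(8*(T + (T + 4))) = 1/(8*(T + (4 + T))) = 1/(8*(4 + 2*T)))
X(0)*(-44) = (1/(16*(2 + 0)))*(-44) = ((1/16)/2)*(-44) = ((1/16)*(1/2))*(-44) = (1/32)*(-44) = -11/8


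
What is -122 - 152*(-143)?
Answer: 21614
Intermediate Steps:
-122 - 152*(-143) = -122 + 21736 = 21614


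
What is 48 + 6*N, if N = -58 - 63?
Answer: -678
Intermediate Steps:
N = -121
48 + 6*N = 48 + 6*(-121) = 48 - 726 = -678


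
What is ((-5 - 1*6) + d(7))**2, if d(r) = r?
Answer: 16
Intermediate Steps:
((-5 - 1*6) + d(7))**2 = ((-5 - 1*6) + 7)**2 = ((-5 - 6) + 7)**2 = (-11 + 7)**2 = (-4)**2 = 16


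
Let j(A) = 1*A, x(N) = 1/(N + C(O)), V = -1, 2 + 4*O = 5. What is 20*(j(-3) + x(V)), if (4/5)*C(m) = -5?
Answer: -1820/29 ≈ -62.759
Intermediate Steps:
O = ¾ (O = -½ + (¼)*5 = -½ + 5/4 = ¾ ≈ 0.75000)
C(m) = -25/4 (C(m) = (5/4)*(-5) = -25/4)
x(N) = 1/(-25/4 + N) (x(N) = 1/(N - 25/4) = 1/(-25/4 + N))
j(A) = A
20*(j(-3) + x(V)) = 20*(-3 + 4/(-25 + 4*(-1))) = 20*(-3 + 4/(-25 - 4)) = 20*(-3 + 4/(-29)) = 20*(-3 + 4*(-1/29)) = 20*(-3 - 4/29) = 20*(-91/29) = -1820/29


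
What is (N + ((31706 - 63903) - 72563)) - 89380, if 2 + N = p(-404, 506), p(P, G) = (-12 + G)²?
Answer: 49894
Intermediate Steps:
N = 244034 (N = -2 + (-12 + 506)² = -2 + 494² = -2 + 244036 = 244034)
(N + ((31706 - 63903) - 72563)) - 89380 = (244034 + ((31706 - 63903) - 72563)) - 89380 = (244034 + (-32197 - 72563)) - 89380 = (244034 - 104760) - 89380 = 139274 - 89380 = 49894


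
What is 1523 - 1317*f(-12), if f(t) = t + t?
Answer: 33131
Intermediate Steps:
f(t) = 2*t
1523 - 1317*f(-12) = 1523 - 2634*(-12) = 1523 - 1317*(-24) = 1523 + 31608 = 33131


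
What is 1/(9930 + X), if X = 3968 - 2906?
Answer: 1/10992 ≈ 9.0975e-5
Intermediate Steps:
X = 1062
1/(9930 + X) = 1/(9930 + 1062) = 1/10992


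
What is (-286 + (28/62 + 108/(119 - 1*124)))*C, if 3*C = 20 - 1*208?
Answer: 8950304/465 ≈ 19248.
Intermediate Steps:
C = -188/3 (C = (20 - 1*208)/3 = (20 - 208)/3 = (⅓)*(-188) = -188/3 ≈ -62.667)
(-286 + (28/62 + 108/(119 - 1*124)))*C = (-286 + (28/62 + 108/(119 - 1*124)))*(-188/3) = (-286 + (28*(1/62) + 108/(119 - 124)))*(-188/3) = (-286 + (14/31 + 108/(-5)))*(-188/3) = (-286 + (14/31 + 108*(-⅕)))*(-188/3) = (-286 + (14/31 - 108/5))*(-188/3) = (-286 - 3278/155)*(-188/3) = -47608/155*(-188/3) = 8950304/465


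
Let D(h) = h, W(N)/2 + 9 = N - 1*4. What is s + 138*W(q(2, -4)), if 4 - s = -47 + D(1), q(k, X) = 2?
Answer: -2986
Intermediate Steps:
W(N) = -26 + 2*N (W(N) = -18 + 2*(N - 1*4) = -18 + 2*(N - 4) = -18 + 2*(-4 + N) = -18 + (-8 + 2*N) = -26 + 2*N)
s = 50 (s = 4 - (-47 + 1) = 4 - 1*(-46) = 4 + 46 = 50)
s + 138*W(q(2, -4)) = 50 + 138*(-26 + 2*2) = 50 + 138*(-26 + 4) = 50 + 138*(-22) = 50 - 3036 = -2986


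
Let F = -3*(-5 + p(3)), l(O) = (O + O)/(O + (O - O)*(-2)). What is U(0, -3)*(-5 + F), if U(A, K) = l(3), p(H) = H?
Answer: 2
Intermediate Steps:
l(O) = 2 (l(O) = (2*O)/(O + 0*(-2)) = (2*O)/(O + 0) = (2*O)/O = 2)
U(A, K) = 2
F = 6 (F = -3*(-5 + 3) = -3*(-2) = 6)
U(0, -3)*(-5 + F) = 2*(-5 + 6) = 2*1 = 2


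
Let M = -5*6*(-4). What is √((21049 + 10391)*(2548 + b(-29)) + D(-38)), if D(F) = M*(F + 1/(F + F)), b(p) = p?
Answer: √28588600230/19 ≈ 8899.0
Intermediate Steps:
M = 120 (M = -30*(-4) = 120)
D(F) = 60/F + 120*F (D(F) = 120*(F + 1/(F + F)) = 120*(F + 1/(2*F)) = 60/F + 120*F)
√((21049 + 10391)*(2548 + b(-29)) + D(-38)) = √((21049 + 10391)*(2548 - 29) + (60/(-38) + 120*(-38))) = √(31440*2519 + (60*(-1/38) - 4560)) = √(79197360 + (-30/19 - 4560)) = √(79197360 - 86670/19) = √(1504663170/19) = √28588600230/19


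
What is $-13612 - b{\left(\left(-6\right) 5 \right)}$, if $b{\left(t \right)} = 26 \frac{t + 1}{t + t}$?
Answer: $- \frac{408737}{30} \approx -13625.0$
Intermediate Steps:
$b{\left(t \right)} = \frac{13 \left(1 + t\right)}{t}$ ($b{\left(t \right)} = 26 \frac{1 + t}{2 t} = \frac{13 \left(1 + t\right)}{t}$)
$-13612 - b{\left(\left(-6\right) 5 \right)} = -13612 - \left(13 + \frac{13}{\left(-6\right) 5}\right) = -13612 - \left(13 + \frac{13}{-30}\right) = -13612 - \left(13 + 13 \left(- \frac{1}{30}\right)\right) = -13612 - \left(13 - \frac{13}{30}\right) = -13612 - \frac{377}{30} = - \frac{408737}{30}$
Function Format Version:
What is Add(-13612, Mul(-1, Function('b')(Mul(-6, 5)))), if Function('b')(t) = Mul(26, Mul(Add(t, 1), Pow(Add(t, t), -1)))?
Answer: Rational(-408737, 30) ≈ -13625.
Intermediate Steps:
Function('b')(t) = Mul(13, Pow(t, -1), Add(1, t)) (Function('b')(t) = Mul(26, Mul(Add(1, t), Pow(Mul(2, t), -1))) = Mul(26, Mul(Add(1, t), Mul(Rational(1, 2), Pow(t, -1)))) = Mul(26, Mul(Rational(1, 2), Pow(t, -1), Add(1, t))) = Mul(13, Pow(t, -1), Add(1, t)))
Add(-13612, Mul(-1, Function('b')(Mul(-6, 5)))) = Add(-13612, Mul(-1, Add(13, Mul(13, Pow(Mul(-6, 5), -1))))) = Add(-13612, Mul(-1, Add(13, Mul(13, Pow(-30, -1))))) = Add(-13612, Mul(-1, Add(13, Mul(13, Rational(-1, 30))))) = Add(-13612, Mul(-1, Add(13, Rational(-13, 30)))) = Add(-13612, Mul(-1, Rational(377, 30))) = Add(-13612, Rational(-377, 30)) = Rational(-408737, 30)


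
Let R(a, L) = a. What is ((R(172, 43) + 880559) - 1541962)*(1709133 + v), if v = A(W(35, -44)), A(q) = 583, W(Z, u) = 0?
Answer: -1130517220396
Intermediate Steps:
v = 583
((R(172, 43) + 880559) - 1541962)*(1709133 + v) = ((172 + 880559) - 1541962)*(1709133 + 583) = (880731 - 1541962)*1709716 = -661231*1709716 = -1130517220396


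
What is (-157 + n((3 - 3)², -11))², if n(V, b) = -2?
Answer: 25281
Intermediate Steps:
(-157 + n((3 - 3)², -11))² = (-157 - 2)² = (-159)² = 25281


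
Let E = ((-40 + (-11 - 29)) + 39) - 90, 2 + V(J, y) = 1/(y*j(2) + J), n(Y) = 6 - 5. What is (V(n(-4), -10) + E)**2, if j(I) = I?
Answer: 6390784/361 ≈ 17703.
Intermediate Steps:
n(Y) = 1
V(J, y) = -2 + 1/(J + 2*y) (V(J, y) = -2 + 1/(y*2 + J) = -2 + 1/(2*y + J) = -2 + 1/(J + 2*y))
E = -131 (E = ((-40 - 40) + 39) - 90 = (-80 + 39) - 90 = -41 - 90 = -131)
(V(n(-4), -10) + E)**2 = ((1 - 4*(-10) - 2*1)/(1 + 2*(-10)) - 131)**2 = ((1 + 40 - 2)/(1 - 20) - 131)**2 = (39/(-19) - 131)**2 = (-1/19*39 - 131)**2 = (-39/19 - 131)**2 = (-2528/19)**2 = 6390784/361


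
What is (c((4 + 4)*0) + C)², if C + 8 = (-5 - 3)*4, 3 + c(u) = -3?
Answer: 2116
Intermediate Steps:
c(u) = -6 (c(u) = -3 - 3 = -6)
C = -40 (C = -8 + (-5 - 3)*4 = -8 - 8*4 = -8 - 32 = -40)
(c((4 + 4)*0) + C)² = (-6 - 40)² = (-46)² = 2116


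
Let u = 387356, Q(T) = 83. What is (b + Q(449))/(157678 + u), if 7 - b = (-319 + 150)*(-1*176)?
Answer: -14827/272517 ≈ -0.054408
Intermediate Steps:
b = -29737 (b = 7 - (-319 + 150)*(-1*176) = 7 - (-169)*(-176) = 7 - 1*29744 = 7 - 29744 = -29737)
(b + Q(449))/(157678 + u) = (-29737 + 83)/(157678 + 387356) = -29654/545034 = -29654*1/545034 = -14827/272517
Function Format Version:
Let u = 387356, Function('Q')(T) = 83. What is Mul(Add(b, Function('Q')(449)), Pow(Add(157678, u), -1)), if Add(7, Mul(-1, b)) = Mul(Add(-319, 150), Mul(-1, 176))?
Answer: Rational(-14827, 272517) ≈ -0.054408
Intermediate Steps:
b = -29737 (b = Add(7, Mul(-1, Mul(Add(-319, 150), Mul(-1, 176)))) = Add(7, Mul(-1, Mul(-169, -176))) = Add(7, Mul(-1, 29744)) = Add(7, -29744) = -29737)
Mul(Add(b, Function('Q')(449)), Pow(Add(157678, u), -1)) = Mul(Add(-29737, 83), Pow(Add(157678, 387356), -1)) = Mul(-29654, Pow(545034, -1)) = Mul(-29654, Rational(1, 545034)) = Rational(-14827, 272517)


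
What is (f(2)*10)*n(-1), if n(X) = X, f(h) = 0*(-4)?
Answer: 0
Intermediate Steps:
f(h) = 0
(f(2)*10)*n(-1) = (0*10)*(-1) = 0*(-1) = 0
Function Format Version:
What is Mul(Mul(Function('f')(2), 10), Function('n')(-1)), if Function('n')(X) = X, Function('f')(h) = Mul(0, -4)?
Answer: 0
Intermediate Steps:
Function('f')(h) = 0
Mul(Mul(Function('f')(2), 10), Function('n')(-1)) = Mul(Mul(0, 10), -1) = Mul(0, -1) = 0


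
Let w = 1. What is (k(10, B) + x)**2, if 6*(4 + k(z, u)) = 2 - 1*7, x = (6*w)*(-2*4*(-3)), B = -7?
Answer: 697225/36 ≈ 19367.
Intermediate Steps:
x = 144 (x = (6*1)*(-2*4*(-3)) = 6*(-8*(-3)) = 6*24 = 144)
k(z, u) = -29/6 (k(z, u) = -4 + (2 - 1*7)/6 = -4 + (2 - 7)/6 = -4 + (1/6)*(-5) = -4 - 5/6 = -29/6)
(k(10, B) + x)**2 = (-29/6 + 144)**2 = (835/6)**2 = 697225/36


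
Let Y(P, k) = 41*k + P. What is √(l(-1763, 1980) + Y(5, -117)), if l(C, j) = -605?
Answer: I*√5397 ≈ 73.464*I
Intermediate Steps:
Y(P, k) = P + 41*k
√(l(-1763, 1980) + Y(5, -117)) = √(-605 + (5 + 41*(-117))) = √(-605 + (5 - 4797)) = √(-605 - 4792) = √(-5397) = I*√5397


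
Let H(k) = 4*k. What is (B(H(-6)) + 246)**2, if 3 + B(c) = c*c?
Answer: 670761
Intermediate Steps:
B(c) = -3 + c**2 (B(c) = -3 + c*c = -3 + c**2)
(B(H(-6)) + 246)**2 = ((-3 + (4*(-6))**2) + 246)**2 = ((-3 + (-24)**2) + 246)**2 = ((-3 + 576) + 246)**2 = (573 + 246)**2 = 819**2 = 670761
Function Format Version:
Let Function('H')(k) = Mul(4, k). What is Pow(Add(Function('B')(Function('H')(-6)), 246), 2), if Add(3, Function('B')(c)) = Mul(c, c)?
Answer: 670761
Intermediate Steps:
Function('B')(c) = Add(-3, Pow(c, 2)) (Function('B')(c) = Add(-3, Mul(c, c)) = Add(-3, Pow(c, 2)))
Pow(Add(Function('B')(Function('H')(-6)), 246), 2) = Pow(Add(Add(-3, Pow(Mul(4, -6), 2)), 246), 2) = Pow(Add(Add(-3, Pow(-24, 2)), 246), 2) = Pow(Add(Add(-3, 576), 246), 2) = Pow(Add(573, 246), 2) = Pow(819, 2) = 670761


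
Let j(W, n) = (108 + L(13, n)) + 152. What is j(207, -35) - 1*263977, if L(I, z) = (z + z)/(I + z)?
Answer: -2900852/11 ≈ -2.6371e+5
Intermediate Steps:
L(I, z) = 2*z/(I + z) (L(I, z) = (2*z)/(I + z) = 2*z/(I + z))
j(W, n) = 260 + 2*n/(13 + n) (j(W, n) = (108 + 2*n/(13 + n)) + 152 = 260 + 2*n/(13 + n))
j(207, -35) - 1*263977 = 2*(1690 + 131*(-35))/(13 - 35) - 1*263977 = 2*(1690 - 4585)/(-22) - 263977 = 2*(-1/22)*(-2895) - 263977 = 2895/11 - 263977 = -2900852/11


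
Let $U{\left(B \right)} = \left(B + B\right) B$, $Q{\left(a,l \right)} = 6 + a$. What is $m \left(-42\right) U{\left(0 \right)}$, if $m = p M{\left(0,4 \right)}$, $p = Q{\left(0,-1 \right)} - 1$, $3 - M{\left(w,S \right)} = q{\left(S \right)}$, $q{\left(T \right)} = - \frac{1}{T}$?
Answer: $0$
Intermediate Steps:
$M{\left(w,S \right)} = 3 + \frac{1}{S}$ ($M{\left(w,S \right)} = 3 - - \frac{1}{S} = 3 + \frac{1}{S}$)
$p = 5$ ($p = \left(6 + 0\right) - 1 = 6 - 1 = 5$)
$m = \frac{65}{4}$ ($m = 5 \left(3 + \frac{1}{4}\right) = 5 \cdot \frac{13}{4} = \frac{65}{4} \approx 16.25$)
$U{\left(B \right)} = 2 B^{2}$ ($U{\left(B \right)} = 2 B B = 2 B^{2}$)
$m \left(-42\right) U{\left(0 \right)} = \frac{65}{4} \left(-42\right) 2 \cdot 0^{2} = - \frac{1365 \cdot 2 \cdot 0}{2} = \left(- \frac{1365}{2}\right) 0 = 0$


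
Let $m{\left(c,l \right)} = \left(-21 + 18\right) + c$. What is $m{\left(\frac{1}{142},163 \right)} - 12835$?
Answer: $- \frac{1822995}{142} \approx -12838.0$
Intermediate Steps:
$m{\left(c,l \right)} = -3 + c$
$m{\left(\frac{1}{142},163 \right)} - 12835 = \left(-3 + \frac{1}{142}\right) - 12835 = - \frac{425}{142} - 12835 = - \frac{1822995}{142}$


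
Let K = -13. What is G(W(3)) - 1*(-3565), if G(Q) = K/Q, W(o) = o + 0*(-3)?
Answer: 10682/3 ≈ 3560.7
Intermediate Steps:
W(o) = o (W(o) = o + 0 = o)
G(Q) = -13/Q
G(W(3)) - 1*(-3565) = -13/3 - 1*(-3565) = -13*⅓ + 3565 = -13/3 + 3565 = 10682/3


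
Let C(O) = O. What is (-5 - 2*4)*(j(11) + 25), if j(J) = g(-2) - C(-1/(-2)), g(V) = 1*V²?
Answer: -741/2 ≈ -370.50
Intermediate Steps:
g(V) = V²
j(J) = 7/2 (j(J) = (-2)² - (-1)/(-2) = 4 - (-1)*(-1)/2 = 4 - 1*½ = 4 - ½ = 7/2)
(-5 - 2*4)*(j(11) + 25) = (-5 - 2*4)*(7/2 + 25) = (-5 - 8)*(57/2) = -13*57/2 = -741/2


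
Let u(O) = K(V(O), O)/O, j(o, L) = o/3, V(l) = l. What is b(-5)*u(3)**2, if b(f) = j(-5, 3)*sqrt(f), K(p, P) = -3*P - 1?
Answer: -500*I*sqrt(5)/27 ≈ -41.409*I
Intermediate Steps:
j(o, L) = o/3
K(p, P) = -1 - 3*P
b(f) = -5*sqrt(f)/3 (b(f) = ((1/3)*(-5))*sqrt(f) = -5*sqrt(f)/3)
u(O) = (-1 - 3*O)/O
b(-5)*u(3)**2 = (-5*I*sqrt(5)/3)*(-3 - 1/3)**2 = (-5*I*sqrt(5)/3)*(-10/3)**2 = -5*I*sqrt(5)/3*(100/9) = -500*I*sqrt(5)/27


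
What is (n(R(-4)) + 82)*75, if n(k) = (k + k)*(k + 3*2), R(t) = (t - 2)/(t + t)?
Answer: 55275/8 ≈ 6909.4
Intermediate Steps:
R(t) = (-2 + t)/(2*t) (R(t) = (-2 + t)/((2*t)) = (-2 + t)*(1/(2*t)) = (-2 + t)/(2*t))
n(k) = 2*k*(6 + k) (n(k) = (2*k)*(k + 6) = (2*k)*(6 + k) = 2*k*(6 + k))
(n(R(-4)) + 82)*75 = (2*((1/2)*(-2 - 4)/(-4))*(6 + (1/2)*(-2 - 4)/(-4)) + 82)*75 = (2*((1/2)*(-1/4)*(-6))*(6 + (1/2)*(-1/4)*(-6)) + 82)*75 = (2*(3/4)*(6 + 3/4) + 82)*75 = (2*(3/4)*(27/4) + 82)*75 = (81/8 + 82)*75 = (737/8)*75 = 55275/8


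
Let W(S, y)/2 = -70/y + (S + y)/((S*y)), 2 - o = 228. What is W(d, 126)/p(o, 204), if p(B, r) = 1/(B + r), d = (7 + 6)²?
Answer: 84590/3549 ≈ 23.835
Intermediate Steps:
o = -226 (o = 2 - 1*228 = 2 - 228 = -226)
d = 169 (d = 13² = 169)
W(S, y) = -140/y + 2*(S + y)/(S*y) (W(S, y) = 2*(-70/y + (S + y)/((S*y))) = 2*(-70/y + (S + y)*(1/(S*y))) = 2*(-70/y + (S + y)/(S*y)) = -140/y + 2*(S + y)/(S*y))
W(d, 126)/p(o, 204) = (-138/126 + 2/169)/(1/(-226 + 204)) = (-138*1/126 + 2*(1/169))/(1/(-22)) = (-23/21 + 2/169)/(-1/22) = -3845/3549*(-22) = 84590/3549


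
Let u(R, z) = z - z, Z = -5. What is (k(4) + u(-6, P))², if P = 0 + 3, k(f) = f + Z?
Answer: 1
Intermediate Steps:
k(f) = -5 + f (k(f) = f - 5 = -5 + f)
P = 3
u(R, z) = 0
(k(4) + u(-6, P))² = ((-5 + 4) + 0)² = (-1 + 0)² = (-1)² = 1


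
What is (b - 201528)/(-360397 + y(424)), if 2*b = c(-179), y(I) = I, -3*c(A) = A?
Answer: 1208989/2159838 ≈ 0.55976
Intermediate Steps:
c(A) = -A/3
b = 179/6 (b = (-⅓*(-179))/2 = (½)*(179/3) = 179/6 ≈ 29.833)
(b - 201528)/(-360397 + y(424)) = (179/6 - 201528)/(-360397 + 424) = -1208989/6/(-359973) = -1208989/6*(-1/359973) = 1208989/2159838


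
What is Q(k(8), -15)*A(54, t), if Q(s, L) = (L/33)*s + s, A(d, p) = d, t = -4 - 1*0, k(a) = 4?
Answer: 1296/11 ≈ 117.82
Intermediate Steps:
t = -4 (t = -4 + 0 = -4)
Q(s, L) = s + L*s/33 (Q(s, L) = (L*(1/33))*s + s = (L/33)*s + s = L*s/33 + s = s + L*s/33)
Q(k(8), -15)*A(54, t) = ((1/33)*4*(33 - 15))*54 = ((1/33)*4*18)*54 = (24/11)*54 = 1296/11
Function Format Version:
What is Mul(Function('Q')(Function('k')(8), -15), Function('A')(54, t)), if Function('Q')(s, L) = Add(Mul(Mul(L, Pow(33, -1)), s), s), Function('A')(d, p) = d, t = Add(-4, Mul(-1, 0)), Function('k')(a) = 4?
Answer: Rational(1296, 11) ≈ 117.82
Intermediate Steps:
t = -4 (t = Add(-4, 0) = -4)
Function('Q')(s, L) = Add(s, Mul(Rational(1, 33), L, s)) (Function('Q')(s, L) = Add(Mul(Mul(L, Rational(1, 33)), s), s) = Add(Mul(Mul(Rational(1, 33), L), s), s) = Add(Mul(Rational(1, 33), L, s), s) = Add(s, Mul(Rational(1, 33), L, s)))
Mul(Function('Q')(Function('k')(8), -15), Function('A')(54, t)) = Mul(Mul(Rational(1, 33), 4, Add(33, -15)), 54) = Mul(Mul(Rational(1, 33), 4, 18), 54) = Mul(Rational(24, 11), 54) = Rational(1296, 11)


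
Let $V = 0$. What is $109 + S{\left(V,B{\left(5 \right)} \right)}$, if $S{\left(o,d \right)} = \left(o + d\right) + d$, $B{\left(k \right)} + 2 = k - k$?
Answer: $105$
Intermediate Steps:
$B{\left(k \right)} = -2$ ($B{\left(k \right)} = -2 + \left(k - k\right) = -2 + 0 = -2$)
$S{\left(o,d \right)} = o + 2 d$ ($S{\left(o,d \right)} = \left(d + o\right) + d = o + 2 d$)
$109 + S{\left(V,B{\left(5 \right)} \right)} = 109 + \left(0 + 2 \left(-2\right)\right) = 109 + \left(0 - 4\right) = 109 - 4 = 105$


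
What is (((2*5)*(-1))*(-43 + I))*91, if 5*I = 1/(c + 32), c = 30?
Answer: 1212939/31 ≈ 39127.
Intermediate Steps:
I = 1/310 (I = 1/(5*(30 + 32)) = (⅕)/62 = (⅕)*(1/62) = 1/310 ≈ 0.0032258)
(((2*5)*(-1))*(-43 + I))*91 = (((2*5)*(-1))*(-43 + 1/310))*91 = ((10*(-1))*(-13329/310))*91 = -10*(-13329/310)*91 = (13329/31)*91 = 1212939/31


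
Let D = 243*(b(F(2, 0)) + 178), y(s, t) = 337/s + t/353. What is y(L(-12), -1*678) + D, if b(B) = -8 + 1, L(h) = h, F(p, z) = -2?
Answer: 175891411/4236 ≈ 41523.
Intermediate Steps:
b(B) = -7
y(s, t) = 337/s + t/353 (y(s, t) = 337/s + t*(1/353) = 337/s + t/353)
D = 41553 (D = 243*(-7 + 178) = 243*171 = 41553)
y(L(-12), -1*678) + D = (337/(-12) + (-1*678)/353) + 41553 = (337*(-1/12) + (1/353)*(-678)) + 41553 = (-337/12 - 678/353) + 41553 = -127097/4236 + 41553 = 175891411/4236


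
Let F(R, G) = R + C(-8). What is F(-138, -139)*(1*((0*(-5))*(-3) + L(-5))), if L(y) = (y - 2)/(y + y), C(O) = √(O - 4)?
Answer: -483/5 + 7*I*√3/5 ≈ -96.6 + 2.4249*I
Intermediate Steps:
C(O) = √(-4 + O)
L(y) = (-2 + y)/(2*y) (L(y) = (-2 + y)/((2*y)) = (-2 + y)*(1/(2*y)) = (-2 + y)/(2*y))
F(R, G) = R + 2*I*√3 (F(R, G) = R + √(-4 - 8) = R + √(-12) = R + 2*I*√3)
F(-138, -139)*(1*((0*(-5))*(-3) + L(-5))) = (-138 + 2*I*√3)*(1*((0*(-5))*(-3) + (½)*(-2 - 5)/(-5))) = (-138 + 2*I*√3)*(1*(0*(-3) + (½)*(-⅕)*(-7))) = (-138 + 2*I*√3)*(1*(0 + 7/10)) = (-138 + 2*I*√3)*(1*(7/10)) = (-138 + 2*I*√3)*(7/10) = -483/5 + 7*I*√3/5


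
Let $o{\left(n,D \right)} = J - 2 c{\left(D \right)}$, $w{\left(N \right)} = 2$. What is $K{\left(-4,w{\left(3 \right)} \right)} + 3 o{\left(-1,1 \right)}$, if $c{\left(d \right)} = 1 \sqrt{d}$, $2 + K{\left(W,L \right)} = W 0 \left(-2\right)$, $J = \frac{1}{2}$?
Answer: $- \frac{13}{2} \approx -6.5$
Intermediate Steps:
$J = \frac{1}{2} \approx 0.5$
$K{\left(W,L \right)} = -2$ ($K{\left(W,L \right)} = -2 + W 0 \left(-2\right) = -2 + 0 \left(-2\right) = -2 + 0 = -2$)
$c{\left(d \right)} = \sqrt{d}$
$o{\left(n,D \right)} = \frac{1}{2} - 2 \sqrt{D}$
$K{\left(-4,w{\left(3 \right)} \right)} + 3 o{\left(-1,1 \right)} = -2 + 3 \left(\frac{1}{2} - 2 \sqrt{1}\right) = -2 + 3 \left(\frac{1}{2} - 2\right) = -2 + 3 \left(- \frac{3}{2}\right) = -2 - \frac{9}{2} = - \frac{13}{2}$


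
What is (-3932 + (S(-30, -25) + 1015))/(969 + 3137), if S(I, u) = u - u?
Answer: -2917/4106 ≈ -0.71042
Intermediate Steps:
S(I, u) = 0
(-3932 + (S(-30, -25) + 1015))/(969 + 3137) = (-3932 + (0 + 1015))/(969 + 3137) = (-3932 + 1015)/4106 = -2917*1/4106 = -2917/4106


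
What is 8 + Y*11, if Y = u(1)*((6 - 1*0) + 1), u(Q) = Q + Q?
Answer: 162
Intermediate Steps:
u(Q) = 2*Q
Y = 14 (Y = (2*1)*((6 - 1*0) + 1) = 2*((6 + 0) + 1) = 2*(6 + 1) = 2*7 = 14)
8 + Y*11 = 8 + 14*11 = 8 + 154 = 162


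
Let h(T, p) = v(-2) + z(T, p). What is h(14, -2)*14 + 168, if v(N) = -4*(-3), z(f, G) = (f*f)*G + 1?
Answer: -5138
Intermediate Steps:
z(f, G) = 1 + G*f**2 (z(f, G) = f**2*G + 1 = G*f**2 + 1 = 1 + G*f**2)
v(N) = 12
h(T, p) = 13 + p*T**2 (h(T, p) = 12 + (1 + p*T**2) = 13 + p*T**2)
h(14, -2)*14 + 168 = (13 - 2*14**2)*14 + 168 = (13 - 2*196)*14 + 168 = (13 - 392)*14 + 168 = -379*14 + 168 = -5306 + 168 = -5138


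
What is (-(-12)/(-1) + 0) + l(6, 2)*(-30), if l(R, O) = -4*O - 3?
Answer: 318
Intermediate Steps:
l(R, O) = -3 - 4*O
(-(-12)/(-1) + 0) + l(6, 2)*(-30) = (-(-12)/(-1) + 0) + (-3 - 4*2)*(-30) = (-(-12)*(-1) + 0) + (-3 - 8)*(-30) = (-3*4 + 0) - 11*(-30) = (-12 + 0) + 330 = -12 + 330 = 318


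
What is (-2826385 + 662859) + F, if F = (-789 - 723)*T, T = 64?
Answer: -2260294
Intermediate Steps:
F = -96768 (F = (-789 - 723)*64 = -1512*64 = -96768)
(-2826385 + 662859) + F = (-2826385 + 662859) - 96768 = -2163526 - 96768 = -2260294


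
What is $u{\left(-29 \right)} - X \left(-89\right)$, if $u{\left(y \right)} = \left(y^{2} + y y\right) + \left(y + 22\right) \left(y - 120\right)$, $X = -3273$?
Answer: $-288572$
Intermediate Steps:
$u{\left(y \right)} = 2 y^{2} + \left(-120 + y\right) \left(22 + y\right)$ ($u{\left(y \right)} = \left(y^{2} + y^{2}\right) + \left(22 + y\right) \left(-120 + y\right) = 2 y^{2} + \left(-120 + y\right) \left(22 + y\right)$)
$u{\left(-29 \right)} - X \left(-89\right) = \left(-2640 - -2842 + 3 \left(-29\right)^{2}\right) - \left(-3273\right) \left(-89\right) = \left(-2640 + 2842 + 3 \cdot 841\right) - 291297 = \left(-2640 + 2842 + 2523\right) - 291297 = 2725 - 291297 = -288572$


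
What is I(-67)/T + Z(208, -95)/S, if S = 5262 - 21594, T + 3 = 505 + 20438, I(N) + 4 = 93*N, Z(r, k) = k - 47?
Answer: -549203/1899956 ≈ -0.28906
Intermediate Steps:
Z(r, k) = -47 + k
I(N) = -4 + 93*N
T = 20940 (T = -3 + (505 + 20438) = -3 + 20943 = 20940)
S = -16332
I(-67)/T + Z(208, -95)/S = (-4 + 93*(-67))/20940 + (-47 - 95)/(-16332) = (-4 - 6231)*(1/20940) - 142*(-1/16332) = -6235*1/20940 + 71/8166 = -1247/4188 + 71/8166 = -549203/1899956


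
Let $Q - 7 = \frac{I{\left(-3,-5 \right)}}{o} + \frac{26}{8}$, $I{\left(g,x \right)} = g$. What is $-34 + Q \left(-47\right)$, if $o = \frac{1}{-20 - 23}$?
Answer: $- \frac{26315}{4} \approx -6578.8$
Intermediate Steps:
$o = - \frac{1}{43}$ ($o = \frac{1}{-43} = - \frac{1}{43} \approx -0.023256$)
$Q = \frac{557}{4}$ ($Q = 7 + \left(- \frac{3}{- \frac{1}{43}} + \frac{26}{8}\right) = 7 + \left(\left(-3\right) \left(-43\right) + 26 \cdot \frac{1}{8}\right) = 7 + \left(129 + \frac{13}{4}\right) = 7 + \frac{529}{4} = \frac{557}{4} \approx 139.25$)
$-34 + Q \left(-47\right) = -34 + \frac{557}{4} \left(-47\right) = -34 - \frac{26179}{4} = - \frac{26315}{4}$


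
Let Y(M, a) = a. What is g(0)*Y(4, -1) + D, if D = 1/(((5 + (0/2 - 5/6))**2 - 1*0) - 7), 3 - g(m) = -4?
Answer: -2575/373 ≈ -6.9035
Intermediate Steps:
g(m) = 7 (g(m) = 3 - 1*(-4) = 3 + 4 = 7)
D = 36/373 (D = 1/(((5 + (0*(1/2) - 5*1/6))**2 + 0) - 7) = 1/(((5 + (0 - 5/6))**2 + 0) - 7) = 1/(((5 - 5/6)**2 + 0) - 7) = 1/(((25/6)**2 + 0) - 7) = 1/((625/36 + 0) - 7) = 1/(625/36 - 7) = 1/(373/36) = 36/373 ≈ 0.096515)
g(0)*Y(4, -1) + D = 7*(-1) + 36/373 = -7 + 36/373 = -2575/373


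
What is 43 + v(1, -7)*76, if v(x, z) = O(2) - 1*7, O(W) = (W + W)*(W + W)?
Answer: 727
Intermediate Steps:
O(W) = 4*W² (O(W) = (2*W)*(2*W) = 4*W²)
v(x, z) = 9 (v(x, z) = 4*2² - 1*7 = 4*4 - 7 = 16 - 7 = 9)
43 + v(1, -7)*76 = 43 + 9*76 = 43 + 684 = 727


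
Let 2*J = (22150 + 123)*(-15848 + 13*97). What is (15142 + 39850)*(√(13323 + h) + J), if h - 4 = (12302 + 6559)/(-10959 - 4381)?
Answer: -8933347317496 + 27496*√783940418365/3835 ≈ -8.9333e+12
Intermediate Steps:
h = 42499/15340 (h = 4 + (12302 + 6559)/(-10959 - 4381) = 4 + 18861/(-15340) = 4 + 18861*(-1/15340) = 4 - 18861/15340 = 42499/15340 ≈ 2.7705)
J = -324896251/2 (J = ((22150 + 123)*(-15848 + 13*97))/2 = (22273*(-15848 + 1261))/2 = (22273*(-14587))/2 = (½)*(-324896251) = -324896251/2 ≈ -1.6245e+8)
(15142 + 39850)*(√(13323 + h) + J) = (15142 + 39850)*(√(13323 + 42499/15340) - 324896251/2) = 54992*(√(204417319/15340) - 324896251/2) = 54992*(√783940418365/7670 - 324896251/2) = 54992*(-324896251/2 + √783940418365/7670) = -8933347317496 + 27496*√783940418365/3835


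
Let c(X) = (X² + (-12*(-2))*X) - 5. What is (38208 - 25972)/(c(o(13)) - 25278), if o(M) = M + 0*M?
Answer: -6118/12401 ≈ -0.49335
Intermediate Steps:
o(M) = M (o(M) = M + 0 = M)
c(X) = -5 + X² + 24*X (c(X) = (X² + 24*X) - 5 = -5 + X² + 24*X)
(38208 - 25972)/(c(o(13)) - 25278) = (38208 - 25972)/((-5 + 13² + 24*13) - 25278) = 12236/((-5 + 169 + 312) - 25278) = 12236/(476 - 25278) = 12236/(-24802) = 12236*(-1/24802) = -6118/12401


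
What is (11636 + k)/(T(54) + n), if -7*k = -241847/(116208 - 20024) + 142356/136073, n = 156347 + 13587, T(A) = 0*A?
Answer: 1066066693004591/15568727387090416 ≈ 0.068475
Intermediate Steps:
T(A) = 0
n = 169934
k = 19216477327/91616318024 (k = -(-241847/(116208 - 20024) + 142356/136073)/7 = -(-241847/96184 + 142356*(1/136073))/7 = -(-241847*1/96184 + 142356/136073)/7 = -(-241847/96184 + 142356/136073)/7 = -⅐*(-19216477327/13088045432) = 19216477327/91616318024 ≈ 0.20975)
(11636 + k)/(T(54) + n) = (11636 + 19216477327/91616318024)/(0 + 169934) = (1066066693004591/91616318024)/169934 = (1066066693004591/91616318024)*(1/169934) = 1066066693004591/15568727387090416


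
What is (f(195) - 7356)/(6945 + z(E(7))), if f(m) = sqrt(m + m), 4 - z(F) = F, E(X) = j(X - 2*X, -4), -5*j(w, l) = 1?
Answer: -6130/5791 + 5*sqrt(390)/34746 ≈ -1.0557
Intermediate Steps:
j(w, l) = -1/5 (j(w, l) = -1/5*1 = -1/5)
E(X) = -1/5
z(F) = 4 - F
f(m) = sqrt(2)*sqrt(m) (f(m) = sqrt(2*m) = sqrt(2)*sqrt(m))
(f(195) - 7356)/(6945 + z(E(7))) = (sqrt(2)*sqrt(195) - 7356)/(6945 + (4 - 1*(-1/5))) = (sqrt(390) - 7356)/(6945 + (4 + 1/5)) = (-7356 + sqrt(390))/(6945 + 21/5) = (-7356 + sqrt(390))/(34746/5) = (-7356 + sqrt(390))*(5/34746) = -6130/5791 + 5*sqrt(390)/34746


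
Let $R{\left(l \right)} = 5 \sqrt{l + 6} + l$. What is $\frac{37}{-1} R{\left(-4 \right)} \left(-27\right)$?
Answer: $-3996 + 4995 \sqrt{2} \approx 3068.0$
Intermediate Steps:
$R{\left(l \right)} = l + 5 \sqrt{6 + l}$ ($R{\left(l \right)} = 5 \sqrt{6 + l} + l = l + 5 \sqrt{6 + l}$)
$\frac{37}{-1} R{\left(-4 \right)} \left(-27\right) = \frac{37}{-1} \left(-4 + 5 \sqrt{6 - 4}\right) \left(-27\right) = 37 \left(-1\right) \left(-4 + 5 \sqrt{2}\right) \left(-27\right) = - 37 \left(-4 + 5 \sqrt{2}\right) \left(-27\right) = \left(148 - 185 \sqrt{2}\right) \left(-27\right) = -3996 + 4995 \sqrt{2}$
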